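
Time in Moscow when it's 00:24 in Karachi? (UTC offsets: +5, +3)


Time difference = UTC+3 - UTC+5 = -2 hours
New hour = (0 -2) mod 24
= -2 mod 24 = 22
Minutes unchanged → 22:24; -2 < 0 → previous day

22:24 (previous day)


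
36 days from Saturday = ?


Start: Saturday (index 5)
(5 + 36) mod 7
= 41 mod 7
= 6
Index 6 → Sunday

Sunday


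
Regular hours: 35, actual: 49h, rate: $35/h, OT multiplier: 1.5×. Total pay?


Regular: 35h × $35 = $1225.00
Overtime: 49 - 35 = 14h
OT pay: 14h × $35 × 1.5 = $735.00
Total = $1225.00 + $735.00 = $1960.00

$1960.00


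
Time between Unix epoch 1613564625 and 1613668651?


Difference = 1613668651 - 1613564625 = 104026 seconds
In hours: 104026 / 3600 ≈ 28.9
In days: 104026 / 86400 ≈ 1.20

104026 seconds (28.9 hours / 1.20 days)


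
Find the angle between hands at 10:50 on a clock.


25.0°

Hour hand = 10×30 + 50×0.5 = 325.0°
Minute hand = 50×6 = 300°
Difference = |325.0 - 300| = 25.0°


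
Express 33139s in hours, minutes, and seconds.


9h 12m 19s

Hours: 33139 ÷ 3600 = 9 remainder 739
Minutes: 739 ÷ 60 = 12 remainder 19
Seconds: 19


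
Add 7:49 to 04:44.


Start: 284 minutes from midnight
Add: 469 minutes
Total: 753 minutes
Hours: 753 ÷ 60 = 12 remainder 33

12:33


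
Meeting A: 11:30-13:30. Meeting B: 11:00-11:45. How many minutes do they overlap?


Meeting A: 690-810 (in minutes from midnight)
Meeting B: 660-705
Overlap start = max(690, 660) = 690
Overlap end = min(810, 705) = 705
Overlap = max(0, 705 - 690) = 15 min

15 minutes


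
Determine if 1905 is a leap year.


No

Rules: divisible by 4 AND (not by 100 OR by 400)
1905 ÷ 4 = 476 remainder 1 → not divisible by 4
Not divisible by 4 → not a leap year


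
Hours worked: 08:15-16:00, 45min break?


7h 0m (420 minutes)

Total time = (16×60+0) - (8×60+15)
= 960 - 495 = 465 min
Minus break: 465 - 45 = 420 min
= 7h 0m


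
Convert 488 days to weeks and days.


Weeks: 488 ÷ 7 = 69 remainder 5

69 weeks 5 days


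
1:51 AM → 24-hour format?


Input: 1:51 AM
AM hour stays: 1

01:51


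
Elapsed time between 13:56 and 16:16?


End time in minutes: 16×60 + 16 = 976
Start time in minutes: 13×60 + 56 = 836
Difference = 976 - 836 = 140 minutes
= 2 hours 20 minutes

2h 20m


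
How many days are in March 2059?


Month: March (month 3)
March has 31 days

31 days


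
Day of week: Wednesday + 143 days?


Saturday

Start: Wednesday (index 2)
(2 + 143) mod 7
= 145 mod 7
= 5
Index 5 → Saturday


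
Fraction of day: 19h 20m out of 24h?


Total minutes: 19×60 + 20 = 1160
Day = 24×60 = 1440 minutes
Fraction = 1160/1440 ≈ 0.8056
As a percentage: 1160/1440 × 100 ≈ 80.56%

0.8056 (80.56%)


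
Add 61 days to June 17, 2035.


Start: June 17, 2035
Add 61 days
June 17 → July 1: 30 - 17 + 1 = 14 days (61 - 14 = 47 left)
July 1 → August 1: 31 - 1 + 1 = 31 days (47 - 31 = 16 left)
August 1 + 16 = August 17, 2035

August 17, 2035


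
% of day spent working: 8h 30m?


Time: 510 minutes
Day: 1440 minutes
Percentage = (510/1440) × 100 ≈ 35.4%

35.4%


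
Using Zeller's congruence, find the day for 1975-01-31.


Friday

Zeller's congruence:
q=31, m=13, k=74, j=19
h = (31 + ⌊13×14/5⌋ + 74 + ⌊74/4⌋ + ⌊19/4⌋ - 2×19) mod 7
= (31 + 36 + 74 + 18 + 4 - 38) mod 7
= 125 mod 7 = 6
h=6 → Friday


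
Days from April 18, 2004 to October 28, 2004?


193 days

From April 18, 2004 to October 28, 2004
Rest of April 2004: 30 - 18 = 12
Full months: May 31, June 30, July 31, August 31, September 30
Days into October 2004: 28
Total = 12 + 31 + 30 + 31 + 31 + 30 + 28 = 193 days


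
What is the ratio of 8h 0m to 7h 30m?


Duration 1: 480 minutes
Duration 2: 450 minutes
Ratio = 480:450
GCD = 30
Simplified = 16:15
As a decimal: 16/15 ≈ 1.07

16:15 (1.07)


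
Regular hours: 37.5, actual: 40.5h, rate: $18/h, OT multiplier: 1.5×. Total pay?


$756.00

Regular: 37.5h × $18 = $675.00
Overtime: 40.5 - 37.5 = 3.0h
OT pay: 3.0h × $18 × 1.5 = $81.00
Total = $675.00 + $81.00 = $756.00


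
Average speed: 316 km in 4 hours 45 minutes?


Distance: 316 km
Time: 4h 45m = 285 min = 285/60 = 19/4 hours
Speed = 316 ÷ (19/4) = 316 × 4 / 19 = 1264/19 ≈ 66.5 km/h

66.5 km/h


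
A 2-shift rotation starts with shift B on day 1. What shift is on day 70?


Shift A

Shifts: A, B
Start: B (index 1)
Day 70: (1 + 70 - 1) mod 2
= 70 mod 2
= 0
Index 0 → shift A


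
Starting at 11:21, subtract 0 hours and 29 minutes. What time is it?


Start: 681 minutes from midnight
Subtract: 29 minutes
Remaining: 681 - 29 = 652
Hours: 10, Minutes: 52

10:52


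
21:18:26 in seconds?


Hours: 21 × 3600 = 75600
Minutes: 18 × 60 = 1080
Seconds: 26
Total = 75600 + 1080 + 26 = 76706

76706 seconds


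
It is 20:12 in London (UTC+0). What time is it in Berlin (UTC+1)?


Time difference = UTC+1 - UTC+0 = +1 hours
New hour = (20 + 1) mod 24
= 21 mod 24 = 21
Minutes unchanged → 21:12

21:12


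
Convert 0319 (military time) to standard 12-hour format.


3:19 AM

Hour: 3
3 < 12 → AM


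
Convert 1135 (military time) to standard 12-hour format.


Hour: 11
11 < 12 → AM

11:35 AM


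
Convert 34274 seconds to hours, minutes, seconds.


9h 31m 14s

Hours: 34274 ÷ 3600 = 9 remainder 1874
Minutes: 1874 ÷ 60 = 31 remainder 14
Seconds: 14


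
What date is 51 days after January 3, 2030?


February 23, 2030

Start: January 3, 2030
Add 51 days
January 3 → February 1: 31 - 3 + 1 = 29 days (51 - 29 = 22 left)
February 1 + 22 = February 23, 2030


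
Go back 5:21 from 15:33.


Start: 933 minutes from midnight
Subtract: 321 minutes
Remaining: 933 - 321 = 612
Hours: 10, Minutes: 12

10:12


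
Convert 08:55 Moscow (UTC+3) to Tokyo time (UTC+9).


Time difference = UTC+9 - UTC+3 = +6 hours
New hour = (8 + 6) mod 24
= 14 mod 24 = 14
Minutes unchanged → 14:55

14:55


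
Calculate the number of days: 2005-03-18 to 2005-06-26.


100 days

From March 18, 2005 to June 26, 2005
Rest of March 2005: 31 - 18 = 13
Full months: April 30, May 31
Days into June 2005: 26
Total = 13 + 30 + 31 + 26 = 100 days


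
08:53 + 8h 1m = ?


Start: 533 minutes from midnight
Add: 481 minutes
Total: 1014 minutes
Hours: 1014 ÷ 60 = 16 remainder 54

16:54


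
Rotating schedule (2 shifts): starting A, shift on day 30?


Shifts: A, B
Start: A (index 0)
Day 30: (0 + 30 - 1) mod 2
= 29 mod 2
= 1
Index 1 → shift B

Shift B


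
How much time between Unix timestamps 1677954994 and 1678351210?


Difference = 1678351210 - 1677954994 = 396216 seconds
In hours: 396216 / 3600 ≈ 110.1
In days: 396216 / 86400 ≈ 4.59

396216 seconds (110.1 hours / 4.59 days)


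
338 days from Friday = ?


Start: Friday (index 4)
(4 + 338) mod 7
= 342 mod 7
= 6
Index 6 → Sunday

Sunday


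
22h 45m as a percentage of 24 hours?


0.9479 (94.79%)

Total minutes: 22×60 + 45 = 1365
Day = 24×60 = 1440 minutes
Fraction = 1365/1440 ≈ 0.9479
As a percentage: 1365/1440 × 100 ≈ 94.79%


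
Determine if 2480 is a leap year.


Yes

Rules: divisible by 4 AND (not by 100 OR by 400)
2480 ÷ 4 = 620 exactly → divisible by 4
2480 ÷ 100 = 24 remainder 80 → not divisible by 100
Divisible by 4 but not by 100 → leap year


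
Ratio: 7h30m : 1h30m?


5:1 (5.00)

Duration 1: 450 minutes
Duration 2: 90 minutes
Ratio = 450:90
GCD = 90
Simplified = 5:1
As a decimal: 5/1 = 5.00


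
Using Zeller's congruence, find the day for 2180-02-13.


Zeller's congruence:
q=13, m=14, k=79, j=21
h = (13 + ⌊13×15/5⌋ + 79 + ⌊79/4⌋ + ⌊21/4⌋ - 2×21) mod 7
= (13 + 39 + 79 + 19 + 5 - 42) mod 7
= 113 mod 7 = 1
h=1 → Sunday

Sunday


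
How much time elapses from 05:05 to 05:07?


0h 2m

End time in minutes: 5×60 + 7 = 307
Start time in minutes: 5×60 + 5 = 305
Difference = 307 - 305 = 2 minutes
= 0 hours 2 minutes


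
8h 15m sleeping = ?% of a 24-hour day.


34.4%

Time: 495 minutes
Day: 1440 minutes
Percentage = (495/1440) × 100 ≈ 34.4%


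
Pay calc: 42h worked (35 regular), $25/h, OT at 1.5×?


$1137.50

Regular: 35h × $25 = $875.00
Overtime: 42 - 35 = 7h
OT pay: 7h × $25 × 1.5 = $262.50
Total = $875.00 + $262.50 = $1137.50


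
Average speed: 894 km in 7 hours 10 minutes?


Distance: 894 km
Time: 7h 10m = 430 min = 430/60 = 43/6 hours
Speed = 894 ÷ (43/6) = 894 × 6 / 43 = 5364/43 ≈ 124.7 km/h

124.7 km/h


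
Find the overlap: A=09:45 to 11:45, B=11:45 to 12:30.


Meeting A: 585-705 (in minutes from midnight)
Meeting B: 705-750
Overlap start = max(585, 705) = 705
Overlap end = min(705, 750) = 705
Overlap = max(0, 705 - 705) = 0 min

0 minutes


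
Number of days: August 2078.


31 days

Month: August (month 8)
August has 31 days


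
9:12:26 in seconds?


Hours: 9 × 3600 = 32400
Minutes: 12 × 60 = 720
Seconds: 26
Total = 32400 + 720 + 26 = 33146

33146 seconds


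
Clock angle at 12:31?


Hour hand (12 ≡ 0 on the dial): 0×30 + 31×0.5 = 15.5°
Minute hand = 31×6 = 186°
Difference = |15.5 - 186| = 170.5°

170.5°


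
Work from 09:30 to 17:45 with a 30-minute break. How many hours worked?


7h 45m (465 minutes)

Total time = (17×60+45) - (9×60+30)
= 1065 - 570 = 495 min
Minus break: 495 - 30 = 465 min
= 7h 45m


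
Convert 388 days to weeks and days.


Weeks: 388 ÷ 7 = 55 remainder 3

55 weeks 3 days


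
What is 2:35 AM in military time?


Input: 2:35 AM
AM hour stays: 2

02:35


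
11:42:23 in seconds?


Hours: 11 × 3600 = 39600
Minutes: 42 × 60 = 2520
Seconds: 23
Total = 39600 + 2520 + 23 = 42143

42143 seconds


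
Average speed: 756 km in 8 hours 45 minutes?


86.4 km/h

Distance: 756 km
Time: 8h 45m = 525 min = 525/60 = 35/4 hours
Speed = 756 ÷ (35/4) = 756 × 4 / 35 = 3024/35 = 86.4 km/h


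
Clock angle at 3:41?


Hour hand = 3×30 + 41×0.5 = 110.5°
Minute hand = 41×6 = 246°
Difference = |110.5 - 246| = 135.5°

135.5°


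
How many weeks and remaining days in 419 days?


59 weeks 6 days

Weeks: 419 ÷ 7 = 59 remainder 6


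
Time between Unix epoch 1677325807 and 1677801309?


Difference = 1677801309 - 1677325807 = 475502 seconds
In hours: 475502 / 3600 ≈ 132.1
In days: 475502 / 86400 ≈ 5.50

475502 seconds (132.1 hours / 5.50 days)


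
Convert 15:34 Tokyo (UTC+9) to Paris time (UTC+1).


Time difference = UTC+1 - UTC+9 = -8 hours
New hour = (15 -8) mod 24
= 7 mod 24 = 7
Minutes unchanged → 07:34

07:34


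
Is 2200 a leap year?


No

Rules: divisible by 4 AND (not by 100 OR by 400)
2200 ÷ 4 = 550 exactly → divisible by 4
2200 ÷ 100 = 22 exactly → divisible by 100
2200 ÷ 400 = 5 remainder 200 → not divisible by 400
Divisible by 100 but not by 400 → not a leap year


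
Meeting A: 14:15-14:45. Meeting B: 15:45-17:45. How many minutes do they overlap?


0 minutes

Meeting A: 855-885 (in minutes from midnight)
Meeting B: 945-1065
Overlap start = max(855, 945) = 945
Overlap end = min(885, 1065) = 885
Overlap = max(0, 885 - 945) = 0 min


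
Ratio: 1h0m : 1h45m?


4:7 (0.57)

Duration 1: 60 minutes
Duration 2: 105 minutes
Ratio = 60:105
GCD = 15
Simplified = 4:7
As a decimal: 4/7 ≈ 0.57


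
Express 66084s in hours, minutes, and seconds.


Hours: 66084 ÷ 3600 = 18 remainder 1284
Minutes: 1284 ÷ 60 = 21 remainder 24
Seconds: 24

18h 21m 24s


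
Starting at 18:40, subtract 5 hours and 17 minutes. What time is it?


Start: 1120 minutes from midnight
Subtract: 317 minutes
Remaining: 1120 - 317 = 803
Hours: 13, Minutes: 23

13:23


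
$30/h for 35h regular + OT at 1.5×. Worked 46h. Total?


Regular: 35h × $30 = $1050.00
Overtime: 46 - 35 = 11h
OT pay: 11h × $30 × 1.5 = $495.00
Total = $1050.00 + $495.00 = $1545.00

$1545.00


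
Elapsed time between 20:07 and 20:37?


End time in minutes: 20×60 + 37 = 1237
Start time in minutes: 20×60 + 7 = 1207
Difference = 1237 - 1207 = 30 minutes
= 0 hours 30 minutes

0h 30m


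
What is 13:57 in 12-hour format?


1:57 PM

Hour: 13
13 - 12 = 1 → PM


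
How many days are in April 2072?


30 days

Month: April (month 4)
April has 30 days


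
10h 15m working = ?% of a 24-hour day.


Time: 615 minutes
Day: 1440 minutes
Percentage = (615/1440) × 100 ≈ 42.7%

42.7%


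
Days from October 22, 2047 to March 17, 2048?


From October 22, 2047 to March 17, 2048
Rest of October 2047: 31 - 22 = 9
Full months: November 30, December 31, January 31, February 2048 29
Days into March 2048: 17
Total = 9 + 30 + 31 + 31 + 29 + 17 = 147 days

147 days


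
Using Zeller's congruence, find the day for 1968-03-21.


Thursday

Zeller's congruence:
q=21, m=3, k=68, j=19
h = (21 + ⌊13×4/5⌋ + 68 + ⌊68/4⌋ + ⌊19/4⌋ - 2×19) mod 7
= (21 + 10 + 68 + 17 + 4 - 38) mod 7
= 82 mod 7 = 5
h=5 → Thursday


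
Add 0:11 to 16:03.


Start: 963 minutes from midnight
Add: 11 minutes
Total: 974 minutes
Hours: 974 ÷ 60 = 16 remainder 14

16:14


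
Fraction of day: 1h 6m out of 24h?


Total minutes: 1×60 + 6 = 66
Day = 24×60 = 1440 minutes
Fraction = 66/1440 ≈ 0.0458
As a percentage: 66/1440 × 100 ≈ 4.58%

0.0458 (4.58%)


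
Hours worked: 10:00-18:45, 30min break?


Total time = (18×60+45) - (10×60+0)
= 1125 - 600 = 525 min
Minus break: 525 - 30 = 495 min
= 8h 15m

8h 15m (495 minutes)


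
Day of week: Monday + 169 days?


Start: Monday (index 0)
(0 + 169) mod 7
= 169 mod 7
= 1
Index 1 → Tuesday

Tuesday


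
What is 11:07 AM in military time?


Input: 11:07 AM
AM hour stays: 11

11:07


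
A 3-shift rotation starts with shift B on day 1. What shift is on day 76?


Shift B

Shifts: A, B, C
Start: B (index 1)
Day 76: (1 + 76 - 1) mod 3
= 76 mod 3
= 1
Index 1 → shift B


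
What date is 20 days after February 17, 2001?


March 9, 2001

Start: February 17, 2001
Add 20 days
February 17 → March 1: 28 - 17 + 1 = 12 days (20 - 12 = 8 left)
March 1 + 8 = March 9, 2001


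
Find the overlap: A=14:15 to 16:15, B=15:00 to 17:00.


Meeting A: 855-975 (in minutes from midnight)
Meeting B: 900-1020
Overlap start = max(855, 900) = 900
Overlap end = min(975, 1020) = 975
Overlap = max(0, 975 - 900) = 75 min

75 minutes


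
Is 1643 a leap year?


Rules: divisible by 4 AND (not by 100 OR by 400)
1643 ÷ 4 = 410 remainder 3 → not divisible by 4
Not divisible by 4 → not a leap year

No


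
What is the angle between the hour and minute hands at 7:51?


Hour hand = 7×30 + 51×0.5 = 235.5°
Minute hand = 51×6 = 306°
Difference = |235.5 - 306| = 70.5°

70.5°


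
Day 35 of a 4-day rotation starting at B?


Shift D

Shifts: A, B, C, D
Start: B (index 1)
Day 35: (1 + 35 - 1) mod 4
= 35 mod 4
= 3
Index 3 → shift D


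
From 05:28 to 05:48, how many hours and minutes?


End time in minutes: 5×60 + 48 = 348
Start time in minutes: 5×60 + 28 = 328
Difference = 348 - 328 = 20 minutes
= 0 hours 20 minutes

0h 20m


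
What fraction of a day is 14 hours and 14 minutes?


Total minutes: 14×60 + 14 = 854
Day = 24×60 = 1440 minutes
Fraction = 854/1440 ≈ 0.5931
As a percentage: 854/1440 × 100 ≈ 59.31%

0.5931 (59.31%)


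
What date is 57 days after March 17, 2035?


May 13, 2035

Start: March 17, 2035
Add 57 days
March 17 → April 1: 31 - 17 + 1 = 15 days (57 - 15 = 42 left)
April 1 → May 1: 30 - 1 + 1 = 30 days (42 - 30 = 12 left)
May 1 + 12 = May 13, 2035


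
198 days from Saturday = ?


Monday

Start: Saturday (index 5)
(5 + 198) mod 7
= 203 mod 7
= 0
Index 0 → Monday


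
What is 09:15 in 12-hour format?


9:15 AM

Hour: 9
9 < 12 → AM


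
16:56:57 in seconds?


61017 seconds

Hours: 16 × 3600 = 57600
Minutes: 56 × 60 = 3360
Seconds: 57
Total = 57600 + 3360 + 57 = 61017


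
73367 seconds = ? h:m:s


20h 22m 47s

Hours: 73367 ÷ 3600 = 20 remainder 1367
Minutes: 1367 ÷ 60 = 22 remainder 47
Seconds: 47


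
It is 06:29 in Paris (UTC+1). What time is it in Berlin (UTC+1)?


06:29

Time difference = UTC+1 - UTC+1 = +0 hours
New hour = (6 + 0) mod 24
= 6 mod 24 = 6
Minutes unchanged → 06:29


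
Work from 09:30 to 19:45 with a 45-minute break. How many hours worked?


Total time = (19×60+45) - (9×60+30)
= 1185 - 570 = 615 min
Minus break: 615 - 45 = 570 min
= 9h 30m

9h 30m (570 minutes)


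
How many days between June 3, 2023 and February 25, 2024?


From June 3, 2023 to February 25, 2024
Rest of June 2023: 30 - 3 = 27
Full months: July 31, August 31, September 30, October 31, November 30, December 31, January 31
Days into February 2024: 25
Total = 27 + 31 + 31 + 30 + 31 + 30 + 31 + 31 + 25 = 267 days

267 days


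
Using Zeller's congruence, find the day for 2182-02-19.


Tuesday

Zeller's congruence:
q=19, m=14, k=81, j=21
h = (19 + ⌊13×15/5⌋ + 81 + ⌊81/4⌋ + ⌊21/4⌋ - 2×21) mod 7
= (19 + 39 + 81 + 20 + 5 - 42) mod 7
= 122 mod 7 = 3
h=3 → Tuesday


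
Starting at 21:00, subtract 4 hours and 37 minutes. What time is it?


16:23

Start: 1260 minutes from midnight
Subtract: 277 minutes
Remaining: 1260 - 277 = 983
Hours: 16, Minutes: 23


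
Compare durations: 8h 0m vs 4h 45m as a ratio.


Duration 1: 480 minutes
Duration 2: 285 minutes
Ratio = 480:285
GCD = 15
Simplified = 32:19
As a decimal: 32/19 ≈ 1.68

32:19 (1.68)


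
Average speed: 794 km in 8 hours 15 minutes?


Distance: 794 km
Time: 8h 15m = 495 min = 495/60 = 33/4 hours
Speed = 794 ÷ (33/4) = 794 × 4 / 33 = 3176/33 ≈ 96.2 km/h

96.2 km/h


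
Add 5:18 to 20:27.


Start: 1227 minutes from midnight
Add: 318 minutes
Total: 1545 minutes
Hours: 1545 ÷ 60 = 25 remainder 45
25 ≥ 24 → 25 - 24 = 1 (next day)

01:45 (next day)


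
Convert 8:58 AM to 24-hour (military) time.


Input: 8:58 AM
AM hour stays: 8

08:58


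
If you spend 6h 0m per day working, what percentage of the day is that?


Time: 360 minutes
Day: 1440 minutes
Percentage = (360/1440) × 100 = 25.0%

25.0%


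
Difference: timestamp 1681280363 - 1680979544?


300819 seconds (83.6 hours / 3.48 days)

Difference = 1681280363 - 1680979544 = 300819 seconds
In hours: 300819 / 3600 ≈ 83.6
In days: 300819 / 86400 ≈ 3.48


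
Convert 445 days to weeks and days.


Weeks: 445 ÷ 7 = 63 remainder 4

63 weeks 4 days


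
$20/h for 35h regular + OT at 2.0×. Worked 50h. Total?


Regular: 35h × $20 = $700.00
Overtime: 50 - 35 = 15h
OT pay: 15h × $20 × 2.0 = $600.00
Total = $700.00 + $600.00 = $1300.00

$1300.00


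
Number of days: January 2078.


31 days

Month: January (month 1)
January has 31 days


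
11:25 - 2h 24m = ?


Start: 685 minutes from midnight
Subtract: 144 minutes
Remaining: 685 - 144 = 541
Hours: 9, Minutes: 1

09:01


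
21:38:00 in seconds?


Hours: 21 × 3600 = 75600
Minutes: 38 × 60 = 2280
Seconds: 0
Total = 75600 + 2280 + 0 = 77880

77880 seconds


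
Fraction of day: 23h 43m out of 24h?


0.9882 (98.82%)

Total minutes: 23×60 + 43 = 1423
Day = 24×60 = 1440 minutes
Fraction = 1423/1440 ≈ 0.9882
As a percentage: 1423/1440 × 100 ≈ 98.82%


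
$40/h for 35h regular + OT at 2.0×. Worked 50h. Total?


Regular: 35h × $40 = $1400.00
Overtime: 50 - 35 = 15h
OT pay: 15h × $40 × 2.0 = $1200.00
Total = $1400.00 + $1200.00 = $2600.00

$2600.00


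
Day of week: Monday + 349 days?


Sunday

Start: Monday (index 0)
(0 + 349) mod 7
= 349 mod 7
= 6
Index 6 → Sunday


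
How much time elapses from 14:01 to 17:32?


End time in minutes: 17×60 + 32 = 1052
Start time in minutes: 14×60 + 1 = 841
Difference = 1052 - 841 = 211 minutes
= 3 hours 31 minutes

3h 31m


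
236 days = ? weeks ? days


33 weeks 5 days

Weeks: 236 ÷ 7 = 33 remainder 5


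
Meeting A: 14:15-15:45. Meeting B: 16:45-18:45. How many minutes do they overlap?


0 minutes

Meeting A: 855-945 (in minutes from midnight)
Meeting B: 1005-1125
Overlap start = max(855, 1005) = 1005
Overlap end = min(945, 1125) = 945
Overlap = max(0, 945 - 1005) = 0 min


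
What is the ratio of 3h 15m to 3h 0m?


13:12 (1.08)

Duration 1: 195 minutes
Duration 2: 180 minutes
Ratio = 195:180
GCD = 15
Simplified = 13:12
As a decimal: 13/12 ≈ 1.08


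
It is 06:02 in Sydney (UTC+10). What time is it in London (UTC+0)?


Time difference = UTC+0 - UTC+10 = -10 hours
New hour = (6 -10) mod 24
= -4 mod 24 = 20
Minutes unchanged → 20:02; -4 < 0 → previous day

20:02 (previous day)


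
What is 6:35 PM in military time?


18:35

Input: 6:35 PM
PM: 6 + 12 = 18


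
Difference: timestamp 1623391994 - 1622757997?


Difference = 1623391994 - 1622757997 = 633997 seconds
In hours: 633997 / 3600 ≈ 176.1
In days: 633997 / 86400 ≈ 7.34

633997 seconds (176.1 hours / 7.34 days)


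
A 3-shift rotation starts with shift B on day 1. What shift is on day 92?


Shifts: A, B, C
Start: B (index 1)
Day 92: (1 + 92 - 1) mod 3
= 92 mod 3
= 2
Index 2 → shift C

Shift C


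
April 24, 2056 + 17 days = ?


May 11, 2056

Start: April 24, 2056
Add 17 days
April 24 → May 1: 30 - 24 + 1 = 7 days (17 - 7 = 10 left)
May 1 + 10 = May 11, 2056


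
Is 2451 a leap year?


No

Rules: divisible by 4 AND (not by 100 OR by 400)
2451 ÷ 4 = 612 remainder 3 → not divisible by 4
Not divisible by 4 → not a leap year


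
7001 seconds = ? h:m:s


1h 56m 41s

Hours: 7001 ÷ 3600 = 1 remainder 3401
Minutes: 3401 ÷ 60 = 56 remainder 41
Seconds: 41


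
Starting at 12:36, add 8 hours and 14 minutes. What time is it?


20:50

Start: 756 minutes from midnight
Add: 494 minutes
Total: 1250 minutes
Hours: 1250 ÷ 60 = 20 remainder 50


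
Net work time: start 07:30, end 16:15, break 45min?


8h 0m (480 minutes)

Total time = (16×60+15) - (7×60+30)
= 975 - 450 = 525 min
Minus break: 525 - 45 = 480 min
= 8h 0m


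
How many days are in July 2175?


Month: July (month 7)
July has 31 days

31 days


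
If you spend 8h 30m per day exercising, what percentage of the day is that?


Time: 510 minutes
Day: 1440 minutes
Percentage = (510/1440) × 100 ≈ 35.4%

35.4%


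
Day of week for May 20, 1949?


Friday

Zeller's congruence:
q=20, m=5, k=49, j=19
h = (20 + ⌊13×6/5⌋ + 49 + ⌊49/4⌋ + ⌊19/4⌋ - 2×19) mod 7
= (20 + 15 + 49 + 12 + 4 - 38) mod 7
= 62 mod 7 = 6
h=6 → Friday


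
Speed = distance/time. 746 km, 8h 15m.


90.4 km/h

Distance: 746 km
Time: 8h 15m = 495 min = 495/60 = 33/4 hours
Speed = 746 ÷ (33/4) = 746 × 4 / 33 = 2984/33 ≈ 90.4 km/h


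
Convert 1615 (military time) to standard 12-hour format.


Hour: 16
16 - 12 = 4 → PM

4:15 PM


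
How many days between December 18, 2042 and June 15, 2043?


179 days

From December 18, 2042 to June 15, 2043
Rest of December 2042: 31 - 18 = 13
Full months: January 31, February 2043 28, March 31, April 30, May 31
Days into June 2043: 15
Total = 13 + 31 + 28 + 31 + 30 + 31 + 15 = 179 days


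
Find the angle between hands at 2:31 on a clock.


Hour hand = 2×30 + 31×0.5 = 75.5°
Minute hand = 31×6 = 186°
Difference = |75.5 - 186| = 110.5°

110.5°


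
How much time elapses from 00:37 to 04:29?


End time in minutes: 4×60 + 29 = 269
Start time in minutes: 0×60 + 37 = 37
Difference = 269 - 37 = 232 minutes
= 3 hours 52 minutes

3h 52m


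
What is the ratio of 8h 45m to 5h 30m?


35:22 (1.59)

Duration 1: 525 minutes
Duration 2: 330 minutes
Ratio = 525:330
GCD = 15
Simplified = 35:22
As a decimal: 35/22 ≈ 1.59


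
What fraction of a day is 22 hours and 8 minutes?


Total minutes: 22×60 + 8 = 1328
Day = 24×60 = 1440 minutes
Fraction = 1328/1440 ≈ 0.9222
As a percentage: 1328/1440 × 100 ≈ 92.22%

0.9222 (92.22%)


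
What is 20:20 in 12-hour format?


8:20 PM

Hour: 20
20 - 12 = 8 → PM


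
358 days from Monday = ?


Tuesday

Start: Monday (index 0)
(0 + 358) mod 7
= 358 mod 7
= 1
Index 1 → Tuesday


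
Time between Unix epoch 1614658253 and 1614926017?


267764 seconds (74.4 hours / 3.10 days)

Difference = 1614926017 - 1614658253 = 267764 seconds
In hours: 267764 / 3600 ≈ 74.4
In days: 267764 / 86400 ≈ 3.10


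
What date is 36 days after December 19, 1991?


January 24, 1992

Start: December 19, 1991
Add 36 days
December 19 → January 1: 31 - 19 + 1 = 13 days (36 - 13 = 23 left)
January 1 + 23 = January 24, 1992


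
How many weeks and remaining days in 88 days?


Weeks: 88 ÷ 7 = 12 remainder 4

12 weeks 4 days


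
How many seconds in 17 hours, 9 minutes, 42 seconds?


61782 seconds

Hours: 17 × 3600 = 61200
Minutes: 9 × 60 = 540
Seconds: 42
Total = 61200 + 540 + 42 = 61782


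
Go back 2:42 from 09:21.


06:39

Start: 561 minutes from midnight
Subtract: 162 minutes
Remaining: 561 - 162 = 399
Hours: 6, Minutes: 39


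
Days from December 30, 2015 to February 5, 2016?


From December 30, 2015 to February 5, 2016
Rest of December 2015: 31 - 30 = 1
Full months: January 31
Days into February 2016: 5
Total = 1 + 31 + 5 = 37 days

37 days


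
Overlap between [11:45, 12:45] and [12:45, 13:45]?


0 minutes

Meeting A: 705-765 (in minutes from midnight)
Meeting B: 765-825
Overlap start = max(705, 765) = 765
Overlap end = min(765, 825) = 765
Overlap = max(0, 765 - 765) = 0 min


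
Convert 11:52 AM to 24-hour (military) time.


Input: 11:52 AM
AM hour stays: 11

11:52


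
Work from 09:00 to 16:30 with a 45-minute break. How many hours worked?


6h 45m (405 minutes)

Total time = (16×60+30) - (9×60+0)
= 990 - 540 = 450 min
Minus break: 450 - 45 = 405 min
= 6h 45m


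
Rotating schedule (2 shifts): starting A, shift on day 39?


Shift A

Shifts: A, B
Start: A (index 0)
Day 39: (0 + 39 - 1) mod 2
= 38 mod 2
= 0
Index 0 → shift A


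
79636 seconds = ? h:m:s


Hours: 79636 ÷ 3600 = 22 remainder 436
Minutes: 436 ÷ 60 = 7 remainder 16
Seconds: 16

22h 7m 16s


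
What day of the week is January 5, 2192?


Zeller's congruence:
q=5, m=13, k=91, j=21
h = (5 + ⌊13×14/5⌋ + 91 + ⌊91/4⌋ + ⌊21/4⌋ - 2×21) mod 7
= (5 + 36 + 91 + 22 + 5 - 42) mod 7
= 117 mod 7 = 5
h=5 → Thursday

Thursday


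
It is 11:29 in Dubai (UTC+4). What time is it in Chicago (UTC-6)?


Time difference = UTC-6 - UTC+4 = -10 hours
New hour = (11 -10) mod 24
= 1 mod 24 = 1
Minutes unchanged → 01:29

01:29


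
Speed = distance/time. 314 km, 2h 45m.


114.2 km/h

Distance: 314 km
Time: 2h 45m = 165 min = 165/60 = 11/4 hours
Speed = 314 ÷ (11/4) = 314 × 4 / 11 = 1256/11 ≈ 114.2 km/h


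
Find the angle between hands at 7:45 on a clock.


37.5°

Hour hand = 7×30 + 45×0.5 = 232.5°
Minute hand = 45×6 = 270°
Difference = |232.5 - 270| = 37.5°


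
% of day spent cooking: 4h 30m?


Time: 270 minutes
Day: 1440 minutes
Percentage = (270/1440) × 100 ≈ 18.8%

18.8%


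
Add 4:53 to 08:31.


Start: 511 minutes from midnight
Add: 293 minutes
Total: 804 minutes
Hours: 804 ÷ 60 = 13 remainder 24

13:24


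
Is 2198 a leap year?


No

Rules: divisible by 4 AND (not by 100 OR by 400)
2198 ÷ 4 = 549 remainder 2 → not divisible by 4
Not divisible by 4 → not a leap year


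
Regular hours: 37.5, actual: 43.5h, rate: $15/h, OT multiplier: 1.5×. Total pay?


Regular: 37.5h × $15 = $562.50
Overtime: 43.5 - 37.5 = 6.0h
OT pay: 6.0h × $15 × 1.5 = $135.00
Total = $562.50 + $135.00 = $697.50

$697.50


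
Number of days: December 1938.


31 days

Month: December (month 12)
December has 31 days


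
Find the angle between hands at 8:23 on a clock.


113.5°

Hour hand = 8×30 + 23×0.5 = 251.5°
Minute hand = 23×6 = 138°
Difference = |251.5 - 138| = 113.5°


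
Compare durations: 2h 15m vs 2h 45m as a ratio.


9:11 (0.82)

Duration 1: 135 minutes
Duration 2: 165 minutes
Ratio = 135:165
GCD = 15
Simplified = 9:11
As a decimal: 9/11 ≈ 0.82


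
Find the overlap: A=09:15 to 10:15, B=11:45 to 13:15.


Meeting A: 555-615 (in minutes from midnight)
Meeting B: 705-795
Overlap start = max(555, 705) = 705
Overlap end = min(615, 795) = 615
Overlap = max(0, 615 - 705) = 0 min

0 minutes


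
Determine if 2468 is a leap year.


Rules: divisible by 4 AND (not by 100 OR by 400)
2468 ÷ 4 = 617 exactly → divisible by 4
2468 ÷ 100 = 24 remainder 68 → not divisible by 100
Divisible by 4 but not by 100 → leap year

Yes


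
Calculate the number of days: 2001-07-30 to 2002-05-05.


From July 30, 2001 to May 5, 2002
Rest of July 2001: 31 - 30 = 1
Full months: August 31, September 30, October 31, November 30, December 31, January 31, February 2002 28, March 31, April 30
Days into May 2002: 5
Total = 1 + 31 + 30 + 31 + 30 + 31 + 31 + 28 + 31 + 30 + 5 = 279 days

279 days


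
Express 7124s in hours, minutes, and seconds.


1h 58m 44s

Hours: 7124 ÷ 3600 = 1 remainder 3524
Minutes: 3524 ÷ 60 = 58 remainder 44
Seconds: 44


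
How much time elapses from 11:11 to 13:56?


2h 45m

End time in minutes: 13×60 + 56 = 836
Start time in minutes: 11×60 + 11 = 671
Difference = 836 - 671 = 165 minutes
= 2 hours 45 minutes


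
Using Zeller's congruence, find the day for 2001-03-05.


Zeller's congruence:
q=5, m=3, k=1, j=20
h = (5 + ⌊13×4/5⌋ + 1 + ⌊1/4⌋ + ⌊20/4⌋ - 2×20) mod 7
= (5 + 10 + 1 + 0 + 5 - 40) mod 7
= -19 mod 7 = 2
h=2 → Monday

Monday


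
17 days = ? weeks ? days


2 weeks 3 days

Weeks: 17 ÷ 7 = 2 remainder 3


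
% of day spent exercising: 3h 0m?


Time: 180 minutes
Day: 1440 minutes
Percentage = (180/1440) × 100 = 12.5%

12.5%


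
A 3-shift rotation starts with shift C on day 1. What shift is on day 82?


Shifts: A, B, C
Start: C (index 2)
Day 82: (2 + 82 - 1) mod 3
= 83 mod 3
= 2
Index 2 → shift C

Shift C


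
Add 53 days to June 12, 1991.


Start: June 12, 1991
Add 53 days
June 12 → July 1: 30 - 12 + 1 = 19 days (53 - 19 = 34 left)
July 1 → August 1: 31 - 1 + 1 = 31 days (34 - 31 = 3 left)
August 1 + 3 = August 4, 1991

August 4, 1991


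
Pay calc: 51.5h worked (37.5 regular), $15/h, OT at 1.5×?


$877.50

Regular: 37.5h × $15 = $562.50
Overtime: 51.5 - 37.5 = 14.0h
OT pay: 14.0h × $15 × 1.5 = $315.00
Total = $562.50 + $315.00 = $877.50


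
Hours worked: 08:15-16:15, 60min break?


Total time = (16×60+15) - (8×60+15)
= 975 - 495 = 480 min
Minus break: 480 - 60 = 420 min
= 7h 0m

7h 0m (420 minutes)


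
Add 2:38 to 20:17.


Start: 1217 minutes from midnight
Add: 158 minutes
Total: 1375 minutes
Hours: 1375 ÷ 60 = 22 remainder 55

22:55


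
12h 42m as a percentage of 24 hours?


Total minutes: 12×60 + 42 = 762
Day = 24×60 = 1440 minutes
Fraction = 762/1440 ≈ 0.5292
As a percentage: 762/1440 × 100 ≈ 52.92%

0.5292 (52.92%)


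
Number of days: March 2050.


Month: March (month 3)
March has 31 days

31 days


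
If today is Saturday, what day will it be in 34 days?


Start: Saturday (index 5)
(5 + 34) mod 7
= 39 mod 7
= 4
Index 4 → Friday

Friday


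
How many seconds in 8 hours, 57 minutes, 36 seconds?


32256 seconds

Hours: 8 × 3600 = 28800
Minutes: 57 × 60 = 3420
Seconds: 36
Total = 28800 + 3420 + 36 = 32256


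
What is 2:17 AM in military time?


02:17

Input: 2:17 AM
AM hour stays: 2


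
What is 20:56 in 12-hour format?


Hour: 20
20 - 12 = 8 → PM

8:56 PM


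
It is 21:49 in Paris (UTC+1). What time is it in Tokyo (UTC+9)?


05:49 (next day)

Time difference = UTC+9 - UTC+1 = +8 hours
New hour = (21 + 8) mod 24
= 29 mod 24 = 5
Minutes unchanged → 05:49; 29 ≥ 24 → next day


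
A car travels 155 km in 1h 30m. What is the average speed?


Distance: 155 km
Time: 1h 30m = 90 min = 90/60 = 3/2 hours
Speed = 155 ÷ (3/2) = 155 × 2 / 3 = 310/3 ≈ 103.3 km/h

103.3 km/h


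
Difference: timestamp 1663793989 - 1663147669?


Difference = 1663793989 - 1663147669 = 646320 seconds
In hours: 646320 / 3600 ≈ 179.5
In days: 646320 / 86400 ≈ 7.48

646320 seconds (179.5 hours / 7.48 days)


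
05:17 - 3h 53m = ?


Start: 317 minutes from midnight
Subtract: 233 minutes
Remaining: 317 - 233 = 84
Hours: 1, Minutes: 24

01:24


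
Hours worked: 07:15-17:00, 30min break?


Total time = (17×60+0) - (7×60+15)
= 1020 - 435 = 585 min
Minus break: 585 - 30 = 555 min
= 9h 15m

9h 15m (555 minutes)


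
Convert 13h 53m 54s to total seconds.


Hours: 13 × 3600 = 46800
Minutes: 53 × 60 = 3180
Seconds: 54
Total = 46800 + 3180 + 54 = 50034

50034 seconds


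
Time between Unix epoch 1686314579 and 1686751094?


Difference = 1686751094 - 1686314579 = 436515 seconds
In hours: 436515 / 3600 ≈ 121.3
In days: 436515 / 86400 ≈ 5.05

436515 seconds (121.3 hours / 5.05 days)


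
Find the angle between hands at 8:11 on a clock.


179.5°

Hour hand = 8×30 + 11×0.5 = 245.5°
Minute hand = 11×6 = 66°
Difference = |245.5 - 66| = 179.5°


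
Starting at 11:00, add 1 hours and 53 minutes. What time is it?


Start: 660 minutes from midnight
Add: 113 minutes
Total: 773 minutes
Hours: 773 ÷ 60 = 12 remainder 53

12:53


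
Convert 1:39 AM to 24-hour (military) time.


01:39

Input: 1:39 AM
AM hour stays: 1


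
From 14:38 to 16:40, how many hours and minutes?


2h 2m

End time in minutes: 16×60 + 40 = 1000
Start time in minutes: 14×60 + 38 = 878
Difference = 1000 - 878 = 122 minutes
= 2 hours 2 minutes


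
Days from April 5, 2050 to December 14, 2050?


From April 5, 2050 to December 14, 2050
Rest of April 2050: 30 - 5 = 25
Full months: May 31, June 30, July 31, August 31, September 30, October 31, November 30
Days into December 2050: 14
Total = 25 + 31 + 30 + 31 + 31 + 30 + 31 + 30 + 14 = 253 days

253 days


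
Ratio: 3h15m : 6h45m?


13:27 (0.48)

Duration 1: 195 minutes
Duration 2: 405 minutes
Ratio = 195:405
GCD = 15
Simplified = 13:27
As a decimal: 13/27 ≈ 0.48


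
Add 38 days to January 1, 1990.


Start: January 1, 1990
Add 38 days
January 1 → February 1: 31 - 1 + 1 = 31 days (38 - 31 = 7 left)
February 1 + 7 = February 8, 1990

February 8, 1990


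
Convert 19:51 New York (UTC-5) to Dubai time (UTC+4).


Time difference = UTC+4 - UTC-5 = +9 hours
New hour = (19 + 9) mod 24
= 28 mod 24 = 4
Minutes unchanged → 04:51; 28 ≥ 24 → next day

04:51 (next day)


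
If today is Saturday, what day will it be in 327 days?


Thursday

Start: Saturday (index 5)
(5 + 327) mod 7
= 332 mod 7
= 3
Index 3 → Thursday


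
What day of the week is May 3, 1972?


Wednesday

Zeller's congruence:
q=3, m=5, k=72, j=19
h = (3 + ⌊13×6/5⌋ + 72 + ⌊72/4⌋ + ⌊19/4⌋ - 2×19) mod 7
= (3 + 15 + 72 + 18 + 4 - 38) mod 7
= 74 mod 7 = 4
h=4 → Wednesday


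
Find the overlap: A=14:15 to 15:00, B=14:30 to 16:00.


Meeting A: 855-900 (in minutes from midnight)
Meeting B: 870-960
Overlap start = max(855, 870) = 870
Overlap end = min(900, 960) = 900
Overlap = max(0, 900 - 870) = 30 min

30 minutes


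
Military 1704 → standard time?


5:04 PM

Hour: 17
17 - 12 = 5 → PM


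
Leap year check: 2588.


Rules: divisible by 4 AND (not by 100 OR by 400)
2588 ÷ 4 = 647 exactly → divisible by 4
2588 ÷ 100 = 25 remainder 88 → not divisible by 100
Divisible by 4 but not by 100 → leap year

Yes


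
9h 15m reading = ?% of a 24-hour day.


38.5%

Time: 555 minutes
Day: 1440 minutes
Percentage = (555/1440) × 100 ≈ 38.5%


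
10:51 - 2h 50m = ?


08:01

Start: 651 minutes from midnight
Subtract: 170 minutes
Remaining: 651 - 170 = 481
Hours: 8, Minutes: 1


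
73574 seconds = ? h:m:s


20h 26m 14s

Hours: 73574 ÷ 3600 = 20 remainder 1574
Minutes: 1574 ÷ 60 = 26 remainder 14
Seconds: 14


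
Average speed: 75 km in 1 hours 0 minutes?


Distance: 75 km
Time: 1 hours
Speed = 75 / 1 = 75.0 km/h

75.0 km/h


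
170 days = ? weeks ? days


24 weeks 2 days

Weeks: 170 ÷ 7 = 24 remainder 2


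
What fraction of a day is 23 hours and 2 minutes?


Total minutes: 23×60 + 2 = 1382
Day = 24×60 = 1440 minutes
Fraction = 1382/1440 ≈ 0.9597
As a percentage: 1382/1440 × 100 ≈ 95.97%

0.9597 (95.97%)


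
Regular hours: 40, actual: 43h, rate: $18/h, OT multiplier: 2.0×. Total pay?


$828.00

Regular: 40h × $18 = $720.00
Overtime: 43 - 40 = 3h
OT pay: 3h × $18 × 2.0 = $108.00
Total = $720.00 + $108.00 = $828.00


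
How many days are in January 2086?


31 days

Month: January (month 1)
January has 31 days


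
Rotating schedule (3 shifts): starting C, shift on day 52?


Shifts: A, B, C
Start: C (index 2)
Day 52: (2 + 52 - 1) mod 3
= 53 mod 3
= 2
Index 2 → shift C

Shift C


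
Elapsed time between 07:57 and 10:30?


2h 33m

End time in minutes: 10×60 + 30 = 630
Start time in minutes: 7×60 + 57 = 477
Difference = 630 - 477 = 153 minutes
= 2 hours 33 minutes


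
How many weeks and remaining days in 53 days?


7 weeks 4 days

Weeks: 53 ÷ 7 = 7 remainder 4


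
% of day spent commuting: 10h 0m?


Time: 600 minutes
Day: 1440 minutes
Percentage = (600/1440) × 100 ≈ 41.7%

41.7%


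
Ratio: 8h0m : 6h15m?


Duration 1: 480 minutes
Duration 2: 375 minutes
Ratio = 480:375
GCD = 15
Simplified = 32:25
As a decimal: 32/25 = 1.28

32:25 (1.28)


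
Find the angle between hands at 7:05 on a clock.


Hour hand = 7×30 + 5×0.5 = 212.5°
Minute hand = 5×6 = 30°
Difference = |212.5 - 30| = 182.5°
Since > 180°: 360 - 182.5 = 177.5°

177.5°


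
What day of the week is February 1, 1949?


Zeller's congruence:
q=1, m=14, k=48, j=19
h = (1 + ⌊13×15/5⌋ + 48 + ⌊48/4⌋ + ⌊19/4⌋ - 2×19) mod 7
= (1 + 39 + 48 + 12 + 4 - 38) mod 7
= 66 mod 7 = 3
h=3 → Tuesday

Tuesday


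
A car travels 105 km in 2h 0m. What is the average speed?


52.5 km/h

Distance: 105 km
Time: 2 hours
Speed = 105 / 2 = 52.5 km/h


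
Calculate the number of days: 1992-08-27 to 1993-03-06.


191 days

From August 27, 1992 to March 6, 1993
Rest of August 1992: 31 - 27 = 4
Full months: September 30, October 31, November 30, December 31, January 31, February 1993 28
Days into March 1993: 6
Total = 4 + 30 + 31 + 30 + 31 + 31 + 28 + 6 = 191 days


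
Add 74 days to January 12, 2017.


March 27, 2017

Start: January 12, 2017
Add 74 days
January 12 → February 1: 31 - 12 + 1 = 20 days (74 - 20 = 54 left)
February 1 → March 1: 28 - 1 + 1 = 28 days (54 - 28 = 26 left)
March 1 + 26 = March 27, 2017


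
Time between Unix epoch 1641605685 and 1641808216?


Difference = 1641808216 - 1641605685 = 202531 seconds
In hours: 202531 / 3600 ≈ 56.3
In days: 202531 / 86400 ≈ 2.34

202531 seconds (56.3 hours / 2.34 days)


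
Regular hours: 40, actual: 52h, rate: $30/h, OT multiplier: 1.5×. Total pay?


Regular: 40h × $30 = $1200.00
Overtime: 52 - 40 = 12h
OT pay: 12h × $30 × 1.5 = $540.00
Total = $1200.00 + $540.00 = $1740.00

$1740.00


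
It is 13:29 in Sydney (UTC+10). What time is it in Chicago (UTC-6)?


21:29 (previous day)

Time difference = UTC-6 - UTC+10 = -16 hours
New hour = (13 -16) mod 24
= -3 mod 24 = 21
Minutes unchanged → 21:29; -3 < 0 → previous day


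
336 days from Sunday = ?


Sunday

Start: Sunday (index 6)
(6 + 336) mod 7
= 342 mod 7
= 6
Index 6 → Sunday


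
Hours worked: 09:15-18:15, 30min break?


8h 30m (510 minutes)

Total time = (18×60+15) - (9×60+15)
= 1095 - 555 = 540 min
Minus break: 540 - 30 = 510 min
= 8h 30m


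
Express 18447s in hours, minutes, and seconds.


5h 7m 27s

Hours: 18447 ÷ 3600 = 5 remainder 447
Minutes: 447 ÷ 60 = 7 remainder 27
Seconds: 27


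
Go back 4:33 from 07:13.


Start: 433 minutes from midnight
Subtract: 273 minutes
Remaining: 433 - 273 = 160
Hours: 2, Minutes: 40

02:40
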